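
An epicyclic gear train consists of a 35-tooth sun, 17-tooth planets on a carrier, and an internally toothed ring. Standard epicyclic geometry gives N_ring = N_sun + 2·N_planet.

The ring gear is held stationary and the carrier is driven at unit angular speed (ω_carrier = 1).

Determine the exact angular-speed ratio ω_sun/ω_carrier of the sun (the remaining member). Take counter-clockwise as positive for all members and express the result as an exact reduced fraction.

N_ring = 35 + 2·17 = 69
35(ω_s−ω_c) = −69(ω_r−ω_c),  ω_r=0, ω_c=1
ω_s = 1 − (69/35)(0−1) = 104/35
ω_s/ω_c = 104/35

104/35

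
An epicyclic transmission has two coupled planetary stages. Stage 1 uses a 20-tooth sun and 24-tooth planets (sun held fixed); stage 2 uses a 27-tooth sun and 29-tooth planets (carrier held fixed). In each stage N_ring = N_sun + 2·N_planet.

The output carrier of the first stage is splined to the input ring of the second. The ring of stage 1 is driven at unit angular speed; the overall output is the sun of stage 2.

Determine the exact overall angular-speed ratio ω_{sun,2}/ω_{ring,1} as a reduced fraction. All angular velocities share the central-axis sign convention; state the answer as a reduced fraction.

-1445/594

Stage 1: N_ring = 20 + 2·24 = 68
Stage 1: 20(ω_s−ω_c) = −68(ω_r−ω_c),  ω_s=0, ω_r=1
Stage 1: 20(0−ω_c) = −68(1−ω_c)  ⇒  88ω_c = 68  ⇒  ω_c = 17/22
  ⇒ ω_c¹/ω_r¹ = 17/22
Stage 2: N_ring = 27 + 2·29 = 85
Stage 2: 27(ω_s−ω_c) = −85(ω_r−ω_c),  ω_c=0, ω_r=1
Stage 2: ω_s = 0 − (85/27)(1−0) = -85/27
  ⇒ ω_s²/ω_r² = -85/27
Coupling ω_r² = ω_c¹ ⇒ overall = 17/22 × -85/27 = -1445/594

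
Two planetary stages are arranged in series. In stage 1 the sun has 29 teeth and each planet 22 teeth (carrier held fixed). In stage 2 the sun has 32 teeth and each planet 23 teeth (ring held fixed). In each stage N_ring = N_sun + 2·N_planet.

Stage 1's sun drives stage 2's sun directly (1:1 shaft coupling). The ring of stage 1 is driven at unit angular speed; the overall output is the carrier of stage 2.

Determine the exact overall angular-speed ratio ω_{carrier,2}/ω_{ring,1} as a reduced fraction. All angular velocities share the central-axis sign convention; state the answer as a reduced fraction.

-1168/1595

Stage 1: N_ring = 29 + 2·22 = 73
Stage 1: 29(ω_s−ω_c) = −73(ω_r−ω_c),  ω_c=0, ω_r=1
Stage 1: ω_s = 0 − (73/29)(1−0) = -73/29
  ⇒ ω_s¹/ω_r¹ = -73/29
Stage 2: N_ring = 32 + 2·23 = 78
Stage 2: 32(ω_s−ω_c) = −78(ω_r−ω_c),  ω_r=0, ω_s=1
Stage 2: 32(1−ω_c) = −78(0−ω_c)  ⇒  110ω_c = 32  ⇒  ω_c = 16/55
  ⇒ ω_c²/ω_s² = 16/55
Coupling ω_s² = ω_s¹ ⇒ overall = -73/29 × 16/55 = -1168/1595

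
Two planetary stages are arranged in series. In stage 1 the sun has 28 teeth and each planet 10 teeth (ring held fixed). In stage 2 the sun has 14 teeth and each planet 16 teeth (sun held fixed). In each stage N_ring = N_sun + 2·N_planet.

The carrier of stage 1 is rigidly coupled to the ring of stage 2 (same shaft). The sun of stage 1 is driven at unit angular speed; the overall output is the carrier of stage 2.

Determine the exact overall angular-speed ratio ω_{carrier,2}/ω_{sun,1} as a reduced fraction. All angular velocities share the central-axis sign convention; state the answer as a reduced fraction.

Stage 1: N_ring = 28 + 2·10 = 48
Stage 1: 28(ω_s−ω_c) = −48(ω_r−ω_c),  ω_r=0, ω_s=1
Stage 1: 28(1−ω_c) = −48(0−ω_c)  ⇒  76ω_c = 28  ⇒  ω_c = 7/19
  ⇒ ω_c¹/ω_s¹ = 7/19
Stage 2: N_ring = 14 + 2·16 = 46
Stage 2: 14(ω_s−ω_c) = −46(ω_r−ω_c),  ω_s=0, ω_r=1
Stage 2: 14(0−ω_c) = −46(1−ω_c)  ⇒  60ω_c = 46  ⇒  ω_c = 23/30
  ⇒ ω_c²/ω_r² = 23/30
Coupling ω_r² = ω_c¹ ⇒ overall = 7/19 × 23/30 = 161/570

161/570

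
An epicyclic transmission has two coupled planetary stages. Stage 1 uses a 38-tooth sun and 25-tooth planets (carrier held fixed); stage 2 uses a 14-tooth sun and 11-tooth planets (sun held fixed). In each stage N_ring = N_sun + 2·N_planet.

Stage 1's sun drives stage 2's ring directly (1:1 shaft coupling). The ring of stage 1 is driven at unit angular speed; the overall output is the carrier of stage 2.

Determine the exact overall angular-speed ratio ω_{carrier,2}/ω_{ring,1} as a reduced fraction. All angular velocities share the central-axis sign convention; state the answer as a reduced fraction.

Stage 1: N_ring = 38 + 2·25 = 88
Stage 1: 38(ω_s−ω_c) = −88(ω_r−ω_c),  ω_c=0, ω_r=1
Stage 1: ω_s = 0 − (88/38)(1−0) = -44/19
  ⇒ ω_s¹/ω_r¹ = -44/19
Stage 2: N_ring = 14 + 2·11 = 36
Stage 2: 14(ω_s−ω_c) = −36(ω_r−ω_c),  ω_s=0, ω_r=1
Stage 2: 14(0−ω_c) = −36(1−ω_c)  ⇒  50ω_c = 36  ⇒  ω_c = 18/25
  ⇒ ω_c²/ω_r² = 18/25
Coupling ω_r² = ω_s¹ ⇒ overall = -44/19 × 18/25 = -792/475

-792/475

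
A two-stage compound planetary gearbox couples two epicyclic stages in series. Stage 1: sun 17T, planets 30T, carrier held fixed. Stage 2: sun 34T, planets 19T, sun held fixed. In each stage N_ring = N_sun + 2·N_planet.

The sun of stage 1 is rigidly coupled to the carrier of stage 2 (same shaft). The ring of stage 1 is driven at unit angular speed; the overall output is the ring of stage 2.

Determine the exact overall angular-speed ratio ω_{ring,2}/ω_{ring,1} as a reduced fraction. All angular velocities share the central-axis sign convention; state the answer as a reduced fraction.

Stage 1: N_ring = 17 + 2·30 = 77
Stage 1: 17(ω_s−ω_c) = −77(ω_r−ω_c),  ω_c=0, ω_r=1
Stage 1: ω_s = 0 − (77/17)(1−0) = -77/17
  ⇒ ω_s¹/ω_r¹ = -77/17
Stage 2: N_ring = 34 + 2·19 = 72
Stage 2: 34(ω_s−ω_c) = −72(ω_r−ω_c),  ω_s=0, ω_c=1
Stage 2: ω_r = 1 − (34/72)(0−1) = 53/36
  ⇒ ω_r²/ω_c² = 53/36
Coupling ω_c² = ω_s¹ ⇒ overall = -77/17 × 53/36 = -4081/612

-4081/612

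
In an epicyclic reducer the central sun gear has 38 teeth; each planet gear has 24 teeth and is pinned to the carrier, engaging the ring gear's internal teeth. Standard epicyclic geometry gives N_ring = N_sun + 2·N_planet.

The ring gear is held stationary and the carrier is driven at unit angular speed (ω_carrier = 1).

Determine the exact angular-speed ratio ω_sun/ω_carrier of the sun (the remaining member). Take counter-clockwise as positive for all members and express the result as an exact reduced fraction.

62/19

N_ring = 38 + 2·24 = 86
38(ω_s−ω_c) = −86(ω_r−ω_c),  ω_r=0, ω_c=1
ω_s = 1 − (86/38)(0−1) = 62/19
ω_s/ω_c = 62/19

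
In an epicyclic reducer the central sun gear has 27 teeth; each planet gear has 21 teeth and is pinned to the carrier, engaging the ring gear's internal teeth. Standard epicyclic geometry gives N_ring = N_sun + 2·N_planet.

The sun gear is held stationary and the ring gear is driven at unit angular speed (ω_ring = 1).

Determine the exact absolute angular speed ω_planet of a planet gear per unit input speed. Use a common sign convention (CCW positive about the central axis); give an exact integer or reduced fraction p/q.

N_ring = 27 + 2·21 = 69
27(ω_s−ω_c) = −69(ω_r−ω_c),  ω_s=0, ω_r=1
27(0−ω_c) = −69(1−ω_c)  ⇒  96ω_c = 69  ⇒  ω_c = 23/32
sun–planet: 27·(0−23/32) = −21·(ω_p−ω_c)  ⇒  ω_p−ω_c = −(27/21)·(-23/32) = 207/224
ω_p = 23/32 + 207/224 = 23/14

23/14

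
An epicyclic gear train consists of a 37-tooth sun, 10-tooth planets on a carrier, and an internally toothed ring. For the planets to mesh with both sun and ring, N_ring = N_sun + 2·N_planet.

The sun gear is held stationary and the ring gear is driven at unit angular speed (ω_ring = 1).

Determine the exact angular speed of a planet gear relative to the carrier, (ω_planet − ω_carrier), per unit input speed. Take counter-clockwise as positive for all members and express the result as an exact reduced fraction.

2109/940

N_ring = 37 + 2·10 = 57
37(ω_s−ω_c) = −57(ω_r−ω_c),  ω_s=0, ω_r=1
37(0−ω_c) = −57(1−ω_c)  ⇒  94ω_c = 57  ⇒  ω_c = 57/94
sun–planet: 37·(0−57/94) = −10·(ω_p−ω_c)  ⇒  ω_p−ω_c = −(37/10)·(-57/94) = 2109/940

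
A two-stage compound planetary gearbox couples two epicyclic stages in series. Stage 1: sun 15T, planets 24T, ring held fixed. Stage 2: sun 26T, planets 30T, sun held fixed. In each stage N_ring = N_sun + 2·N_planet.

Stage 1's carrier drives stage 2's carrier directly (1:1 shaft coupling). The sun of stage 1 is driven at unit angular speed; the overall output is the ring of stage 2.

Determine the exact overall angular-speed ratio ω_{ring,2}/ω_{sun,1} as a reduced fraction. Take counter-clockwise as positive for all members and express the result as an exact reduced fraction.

Stage 1: N_ring = 15 + 2·24 = 63
Stage 1: 15(ω_s−ω_c) = −63(ω_r−ω_c),  ω_r=0, ω_s=1
Stage 1: 15(1−ω_c) = −63(0−ω_c)  ⇒  78ω_c = 15  ⇒  ω_c = 5/26
  ⇒ ω_c¹/ω_s¹ = 5/26
Stage 2: N_ring = 26 + 2·30 = 86
Stage 2: 26(ω_s−ω_c) = −86(ω_r−ω_c),  ω_s=0, ω_c=1
Stage 2: ω_r = 1 − (26/86)(0−1) = 56/43
  ⇒ ω_r²/ω_c² = 56/43
Coupling ω_c² = ω_c¹ ⇒ overall = 5/26 × 56/43 = 140/559

140/559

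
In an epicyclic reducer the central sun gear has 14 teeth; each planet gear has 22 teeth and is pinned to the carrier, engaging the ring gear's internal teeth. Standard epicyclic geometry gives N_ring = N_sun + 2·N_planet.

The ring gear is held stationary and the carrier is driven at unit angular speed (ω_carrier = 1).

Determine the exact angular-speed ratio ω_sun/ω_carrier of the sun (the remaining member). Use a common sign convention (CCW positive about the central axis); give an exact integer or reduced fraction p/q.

N_ring = 14 + 2·22 = 58
14(ω_s−ω_c) = −58(ω_r−ω_c),  ω_r=0, ω_c=1
ω_s = 1 − (58/14)(0−1) = 36/7
ω_s/ω_c = 36/7

36/7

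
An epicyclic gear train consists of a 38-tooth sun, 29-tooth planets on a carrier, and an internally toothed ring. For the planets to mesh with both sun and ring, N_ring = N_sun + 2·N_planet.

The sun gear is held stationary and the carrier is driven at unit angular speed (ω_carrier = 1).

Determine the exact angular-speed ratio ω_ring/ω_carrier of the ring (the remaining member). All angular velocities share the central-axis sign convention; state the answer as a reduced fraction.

N_ring = 38 + 2·29 = 96
38(ω_s−ω_c) = −96(ω_r−ω_c),  ω_s=0, ω_c=1
ω_r = 1 − (38/96)(0−1) = 67/48
ω_r/ω_c = 67/48

67/48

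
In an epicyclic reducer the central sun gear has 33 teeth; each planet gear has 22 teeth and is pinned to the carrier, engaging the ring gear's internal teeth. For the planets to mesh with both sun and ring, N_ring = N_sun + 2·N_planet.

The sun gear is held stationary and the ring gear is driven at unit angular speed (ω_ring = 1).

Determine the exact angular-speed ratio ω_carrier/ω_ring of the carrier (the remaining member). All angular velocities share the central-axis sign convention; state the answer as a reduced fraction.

7/10

N_ring = 33 + 2·22 = 77
33(ω_s−ω_c) = −77(ω_r−ω_c),  ω_s=0, ω_r=1
33(0−ω_c) = −77(1−ω_c)  ⇒  110ω_c = 77  ⇒  ω_c = 7/10
ω_c/ω_r = 7/10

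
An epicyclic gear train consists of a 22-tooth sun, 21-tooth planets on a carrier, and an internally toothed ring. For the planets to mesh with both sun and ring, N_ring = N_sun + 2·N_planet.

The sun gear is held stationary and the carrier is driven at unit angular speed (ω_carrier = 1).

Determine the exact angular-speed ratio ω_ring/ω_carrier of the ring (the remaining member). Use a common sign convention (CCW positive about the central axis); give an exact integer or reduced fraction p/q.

N_ring = 22 + 2·21 = 64
22(ω_s−ω_c) = −64(ω_r−ω_c),  ω_s=0, ω_c=1
ω_r = 1 − (22/64)(0−1) = 43/32
ω_r/ω_c = 43/32

43/32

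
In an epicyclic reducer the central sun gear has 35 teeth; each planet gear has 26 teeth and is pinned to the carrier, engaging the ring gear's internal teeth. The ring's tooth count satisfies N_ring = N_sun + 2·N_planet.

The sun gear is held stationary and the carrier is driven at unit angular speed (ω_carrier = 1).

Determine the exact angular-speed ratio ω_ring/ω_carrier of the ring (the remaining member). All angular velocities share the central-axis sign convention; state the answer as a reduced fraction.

N_ring = 35 + 2·26 = 87
35(ω_s−ω_c) = −87(ω_r−ω_c),  ω_s=0, ω_c=1
ω_r = 1 − (35/87)(0−1) = 122/87
ω_r/ω_c = 122/87

122/87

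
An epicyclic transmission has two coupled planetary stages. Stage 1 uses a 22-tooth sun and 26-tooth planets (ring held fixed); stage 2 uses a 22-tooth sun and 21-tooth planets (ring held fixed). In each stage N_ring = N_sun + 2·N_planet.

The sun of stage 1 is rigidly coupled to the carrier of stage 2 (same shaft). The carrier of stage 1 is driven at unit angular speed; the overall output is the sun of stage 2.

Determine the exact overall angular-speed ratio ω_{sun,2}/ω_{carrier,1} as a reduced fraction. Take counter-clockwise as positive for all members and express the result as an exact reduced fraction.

2064/121

Stage 1: N_ring = 22 + 2·26 = 74
Stage 1: 22(ω_s−ω_c) = −74(ω_r−ω_c),  ω_r=0, ω_c=1
Stage 1: ω_s = 1 − (74/22)(0−1) = 48/11
  ⇒ ω_s¹/ω_c¹ = 48/11
Stage 2: N_ring = 22 + 2·21 = 64
Stage 2: 22(ω_s−ω_c) = −64(ω_r−ω_c),  ω_r=0, ω_c=1
Stage 2: ω_s = 1 − (64/22)(0−1) = 43/11
  ⇒ ω_s²/ω_c² = 43/11
Coupling ω_c² = ω_s¹ ⇒ overall = 48/11 × 43/11 = 2064/121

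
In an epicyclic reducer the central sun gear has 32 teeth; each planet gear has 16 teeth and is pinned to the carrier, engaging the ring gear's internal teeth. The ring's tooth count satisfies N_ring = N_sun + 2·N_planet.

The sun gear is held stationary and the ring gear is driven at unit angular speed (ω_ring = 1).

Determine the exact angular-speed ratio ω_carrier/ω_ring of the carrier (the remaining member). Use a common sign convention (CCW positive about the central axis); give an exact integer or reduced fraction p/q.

N_ring = 32 + 2·16 = 64
32(ω_s−ω_c) = −64(ω_r−ω_c),  ω_s=0, ω_r=1
32(0−ω_c) = −64(1−ω_c)  ⇒  96ω_c = 64  ⇒  ω_c = 2/3
ω_c/ω_r = 2/3

2/3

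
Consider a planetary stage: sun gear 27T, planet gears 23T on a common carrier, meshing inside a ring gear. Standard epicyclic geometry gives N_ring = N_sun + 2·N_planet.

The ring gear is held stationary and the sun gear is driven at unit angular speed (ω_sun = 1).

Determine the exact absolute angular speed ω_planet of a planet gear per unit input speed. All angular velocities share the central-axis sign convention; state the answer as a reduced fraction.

N_ring = 27 + 2·23 = 73
27(ω_s−ω_c) = −73(ω_r−ω_c),  ω_r=0, ω_s=1
27(1−ω_c) = −73(0−ω_c)  ⇒  100ω_c = 27  ⇒  ω_c = 27/100
sun–planet: 27·(1−27/100) = −23·(ω_p−ω_c)  ⇒  ω_p−ω_c = −(27/23)·(73/100) = -1971/2300
ω_p = 27/100 − 1971/2300 = -27/46

-27/46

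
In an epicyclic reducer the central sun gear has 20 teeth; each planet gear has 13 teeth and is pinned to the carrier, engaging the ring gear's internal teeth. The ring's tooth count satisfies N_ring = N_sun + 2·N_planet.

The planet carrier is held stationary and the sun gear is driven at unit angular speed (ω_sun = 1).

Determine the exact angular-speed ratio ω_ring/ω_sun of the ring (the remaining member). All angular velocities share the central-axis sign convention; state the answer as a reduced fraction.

-10/23

N_ring = 20 + 2·13 = 46
20(ω_s−ω_c) = −46(ω_r−ω_c),  ω_c=0, ω_s=1
ω_r = 0 − (20/46)(1−0) = -10/23
ω_r/ω_s = -10/23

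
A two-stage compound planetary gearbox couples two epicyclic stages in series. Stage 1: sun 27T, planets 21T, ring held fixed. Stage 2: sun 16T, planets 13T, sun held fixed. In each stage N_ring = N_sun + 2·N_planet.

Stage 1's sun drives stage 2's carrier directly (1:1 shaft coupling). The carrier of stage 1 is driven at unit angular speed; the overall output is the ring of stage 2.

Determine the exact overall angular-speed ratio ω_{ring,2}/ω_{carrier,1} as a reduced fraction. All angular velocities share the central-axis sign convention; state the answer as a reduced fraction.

Stage 1: N_ring = 27 + 2·21 = 69
Stage 1: 27(ω_s−ω_c) = −69(ω_r−ω_c),  ω_r=0, ω_c=1
Stage 1: ω_s = 1 − (69/27)(0−1) = 32/9
  ⇒ ω_s¹/ω_c¹ = 32/9
Stage 2: N_ring = 16 + 2·13 = 42
Stage 2: 16(ω_s−ω_c) = −42(ω_r−ω_c),  ω_s=0, ω_c=1
Stage 2: ω_r = 1 − (16/42)(0−1) = 29/21
  ⇒ ω_r²/ω_c² = 29/21
Coupling ω_c² = ω_s¹ ⇒ overall = 32/9 × 29/21 = 928/189

928/189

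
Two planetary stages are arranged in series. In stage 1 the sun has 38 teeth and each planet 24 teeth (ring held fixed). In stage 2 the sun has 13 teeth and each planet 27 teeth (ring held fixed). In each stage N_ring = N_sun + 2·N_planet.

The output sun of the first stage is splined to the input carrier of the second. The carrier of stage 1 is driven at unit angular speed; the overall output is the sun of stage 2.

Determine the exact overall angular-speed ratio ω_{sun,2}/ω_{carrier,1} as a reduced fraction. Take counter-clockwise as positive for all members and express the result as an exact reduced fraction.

Stage 1: N_ring = 38 + 2·24 = 86
Stage 1: 38(ω_s−ω_c) = −86(ω_r−ω_c),  ω_r=0, ω_c=1
Stage 1: ω_s = 1 − (86/38)(0−1) = 62/19
  ⇒ ω_s¹/ω_c¹ = 62/19
Stage 2: N_ring = 13 + 2·27 = 67
Stage 2: 13(ω_s−ω_c) = −67(ω_r−ω_c),  ω_r=0, ω_c=1
Stage 2: ω_s = 1 − (67/13)(0−1) = 80/13
  ⇒ ω_s²/ω_c² = 80/13
Coupling ω_c² = ω_s¹ ⇒ overall = 62/19 × 80/13 = 4960/247

4960/247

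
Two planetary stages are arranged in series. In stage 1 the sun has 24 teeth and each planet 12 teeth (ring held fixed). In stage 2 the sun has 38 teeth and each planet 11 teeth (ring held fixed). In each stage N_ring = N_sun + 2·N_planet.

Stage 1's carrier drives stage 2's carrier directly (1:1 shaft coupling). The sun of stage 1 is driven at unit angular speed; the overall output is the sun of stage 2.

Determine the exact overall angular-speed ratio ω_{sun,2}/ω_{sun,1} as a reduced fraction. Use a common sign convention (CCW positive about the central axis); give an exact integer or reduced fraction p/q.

49/57

Stage 1: N_ring = 24 + 2·12 = 48
Stage 1: 24(ω_s−ω_c) = −48(ω_r−ω_c),  ω_r=0, ω_s=1
Stage 1: 24(1−ω_c) = −48(0−ω_c)  ⇒  72ω_c = 24  ⇒  ω_c = 1/3
  ⇒ ω_c¹/ω_s¹ = 1/3
Stage 2: N_ring = 38 + 2·11 = 60
Stage 2: 38(ω_s−ω_c) = −60(ω_r−ω_c),  ω_r=0, ω_c=1
Stage 2: ω_s = 1 − (60/38)(0−1) = 49/19
  ⇒ ω_s²/ω_c² = 49/19
Coupling ω_c² = ω_c¹ ⇒ overall = 1/3 × 49/19 = 49/57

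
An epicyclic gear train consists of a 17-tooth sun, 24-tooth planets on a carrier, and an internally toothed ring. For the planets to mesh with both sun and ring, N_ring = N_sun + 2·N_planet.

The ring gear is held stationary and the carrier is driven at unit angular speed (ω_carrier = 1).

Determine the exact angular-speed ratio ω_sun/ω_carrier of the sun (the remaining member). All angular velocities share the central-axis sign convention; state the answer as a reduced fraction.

82/17

N_ring = 17 + 2·24 = 65
17(ω_s−ω_c) = −65(ω_r−ω_c),  ω_r=0, ω_c=1
ω_s = 1 − (65/17)(0−1) = 82/17
ω_s/ω_c = 82/17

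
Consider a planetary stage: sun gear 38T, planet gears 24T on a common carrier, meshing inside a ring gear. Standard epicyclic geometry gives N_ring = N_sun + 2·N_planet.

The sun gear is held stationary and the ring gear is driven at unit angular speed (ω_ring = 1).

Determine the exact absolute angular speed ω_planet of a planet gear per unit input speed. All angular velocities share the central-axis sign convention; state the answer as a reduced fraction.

N_ring = 38 + 2·24 = 86
38(ω_s−ω_c) = −86(ω_r−ω_c),  ω_s=0, ω_r=1
38(0−ω_c) = −86(1−ω_c)  ⇒  124ω_c = 86  ⇒  ω_c = 43/62
sun–planet: 38·(0−43/62) = −24·(ω_p−ω_c)  ⇒  ω_p−ω_c = −(38/24)·(-43/62) = 817/744
ω_p = 43/62 + 817/744 = 43/24

43/24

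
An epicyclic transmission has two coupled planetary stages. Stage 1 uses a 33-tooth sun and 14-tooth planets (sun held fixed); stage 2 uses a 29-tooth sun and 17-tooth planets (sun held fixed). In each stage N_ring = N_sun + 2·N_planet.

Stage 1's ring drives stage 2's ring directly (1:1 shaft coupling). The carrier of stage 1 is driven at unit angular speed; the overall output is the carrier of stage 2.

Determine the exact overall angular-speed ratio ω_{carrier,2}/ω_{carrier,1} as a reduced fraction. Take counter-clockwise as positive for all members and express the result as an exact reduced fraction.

Stage 1: N_ring = 33 + 2·14 = 61
Stage 1: 33(ω_s−ω_c) = −61(ω_r−ω_c),  ω_s=0, ω_c=1
Stage 1: ω_r = 1 − (33/61)(0−1) = 94/61
  ⇒ ω_r¹/ω_c¹ = 94/61
Stage 2: N_ring = 29 + 2·17 = 63
Stage 2: 29(ω_s−ω_c) = −63(ω_r−ω_c),  ω_s=0, ω_r=1
Stage 2: 29(0−ω_c) = −63(1−ω_c)  ⇒  92ω_c = 63  ⇒  ω_c = 63/92
  ⇒ ω_c²/ω_r² = 63/92
Coupling ω_r² = ω_r¹ ⇒ overall = 94/61 × 63/92 = 2961/2806

2961/2806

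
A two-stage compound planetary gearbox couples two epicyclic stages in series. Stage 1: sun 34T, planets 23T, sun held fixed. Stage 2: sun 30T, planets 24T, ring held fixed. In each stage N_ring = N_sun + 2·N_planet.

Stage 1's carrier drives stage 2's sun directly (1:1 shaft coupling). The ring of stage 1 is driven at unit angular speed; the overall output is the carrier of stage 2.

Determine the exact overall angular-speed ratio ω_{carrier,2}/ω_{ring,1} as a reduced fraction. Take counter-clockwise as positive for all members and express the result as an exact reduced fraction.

Stage 1: N_ring = 34 + 2·23 = 80
Stage 1: 34(ω_s−ω_c) = −80(ω_r−ω_c),  ω_s=0, ω_r=1
Stage 1: 34(0−ω_c) = −80(1−ω_c)  ⇒  114ω_c = 80  ⇒  ω_c = 40/57
  ⇒ ω_c¹/ω_r¹ = 40/57
Stage 2: N_ring = 30 + 2·24 = 78
Stage 2: 30(ω_s−ω_c) = −78(ω_r−ω_c),  ω_r=0, ω_s=1
Stage 2: 30(1−ω_c) = −78(0−ω_c)  ⇒  108ω_c = 30  ⇒  ω_c = 5/18
  ⇒ ω_c²/ω_s² = 5/18
Coupling ω_s² = ω_c¹ ⇒ overall = 40/57 × 5/18 = 100/513

100/513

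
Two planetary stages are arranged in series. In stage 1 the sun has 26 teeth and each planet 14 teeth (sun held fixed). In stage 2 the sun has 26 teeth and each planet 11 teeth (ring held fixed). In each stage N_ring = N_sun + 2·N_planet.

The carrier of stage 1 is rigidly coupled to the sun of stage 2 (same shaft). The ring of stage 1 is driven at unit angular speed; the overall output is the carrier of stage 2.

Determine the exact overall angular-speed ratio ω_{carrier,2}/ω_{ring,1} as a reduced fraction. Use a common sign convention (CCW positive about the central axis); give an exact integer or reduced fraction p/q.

351/1480

Stage 1: N_ring = 26 + 2·14 = 54
Stage 1: 26(ω_s−ω_c) = −54(ω_r−ω_c),  ω_s=0, ω_r=1
Stage 1: 26(0−ω_c) = −54(1−ω_c)  ⇒  80ω_c = 54  ⇒  ω_c = 27/40
  ⇒ ω_c¹/ω_r¹ = 27/40
Stage 2: N_ring = 26 + 2·11 = 48
Stage 2: 26(ω_s−ω_c) = −48(ω_r−ω_c),  ω_r=0, ω_s=1
Stage 2: 26(1−ω_c) = −48(0−ω_c)  ⇒  74ω_c = 26  ⇒  ω_c = 13/37
  ⇒ ω_c²/ω_s² = 13/37
Coupling ω_s² = ω_c¹ ⇒ overall = 27/40 × 13/37 = 351/1480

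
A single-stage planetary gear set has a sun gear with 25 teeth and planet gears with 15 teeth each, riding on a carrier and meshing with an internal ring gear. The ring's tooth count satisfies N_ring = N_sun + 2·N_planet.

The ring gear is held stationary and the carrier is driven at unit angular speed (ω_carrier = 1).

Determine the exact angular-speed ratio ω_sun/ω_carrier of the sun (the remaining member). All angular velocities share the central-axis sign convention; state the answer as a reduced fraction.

N_ring = 25 + 2·15 = 55
25(ω_s−ω_c) = −55(ω_r−ω_c),  ω_r=0, ω_c=1
ω_s = 1 − (55/25)(0−1) = 16/5
ω_s/ω_c = 16/5

16/5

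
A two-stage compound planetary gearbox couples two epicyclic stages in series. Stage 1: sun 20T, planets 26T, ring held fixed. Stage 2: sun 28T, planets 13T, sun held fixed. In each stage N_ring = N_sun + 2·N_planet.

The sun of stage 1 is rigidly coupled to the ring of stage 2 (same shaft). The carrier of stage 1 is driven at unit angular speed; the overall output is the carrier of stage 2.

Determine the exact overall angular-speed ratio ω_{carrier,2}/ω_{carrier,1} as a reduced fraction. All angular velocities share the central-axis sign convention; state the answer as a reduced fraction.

Stage 1: N_ring = 20 + 2·26 = 72
Stage 1: 20(ω_s−ω_c) = −72(ω_r−ω_c),  ω_r=0, ω_c=1
Stage 1: ω_s = 1 − (72/20)(0−1) = 23/5
  ⇒ ω_s¹/ω_c¹ = 23/5
Stage 2: N_ring = 28 + 2·13 = 54
Stage 2: 28(ω_s−ω_c) = −54(ω_r−ω_c),  ω_s=0, ω_r=1
Stage 2: 28(0−ω_c) = −54(1−ω_c)  ⇒  82ω_c = 54  ⇒  ω_c = 27/41
  ⇒ ω_c²/ω_r² = 27/41
Coupling ω_r² = ω_s¹ ⇒ overall = 23/5 × 27/41 = 621/205

621/205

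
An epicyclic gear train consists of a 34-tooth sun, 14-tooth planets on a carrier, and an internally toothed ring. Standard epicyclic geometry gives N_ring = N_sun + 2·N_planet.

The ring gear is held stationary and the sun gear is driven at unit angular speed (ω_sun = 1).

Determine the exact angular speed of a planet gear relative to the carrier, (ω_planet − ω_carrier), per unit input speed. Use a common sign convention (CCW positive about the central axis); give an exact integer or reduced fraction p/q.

-527/336

N_ring = 34 + 2·14 = 62
34(ω_s−ω_c) = −62(ω_r−ω_c),  ω_r=0, ω_s=1
34(1−ω_c) = −62(0−ω_c)  ⇒  96ω_c = 34  ⇒  ω_c = 17/48
sun–planet: 34·(1−17/48) = −14·(ω_p−ω_c)  ⇒  ω_p−ω_c = −(34/14)·(31/48) = -527/336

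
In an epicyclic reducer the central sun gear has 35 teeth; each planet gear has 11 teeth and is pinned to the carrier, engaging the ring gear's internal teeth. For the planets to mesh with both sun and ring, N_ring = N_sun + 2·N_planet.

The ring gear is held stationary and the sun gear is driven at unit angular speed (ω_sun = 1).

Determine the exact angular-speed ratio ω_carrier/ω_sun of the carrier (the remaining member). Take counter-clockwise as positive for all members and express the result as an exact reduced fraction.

35/92

N_ring = 35 + 2·11 = 57
35(ω_s−ω_c) = −57(ω_r−ω_c),  ω_r=0, ω_s=1
35(1−ω_c) = −57(0−ω_c)  ⇒  92ω_c = 35  ⇒  ω_c = 35/92
ω_c/ω_s = 35/92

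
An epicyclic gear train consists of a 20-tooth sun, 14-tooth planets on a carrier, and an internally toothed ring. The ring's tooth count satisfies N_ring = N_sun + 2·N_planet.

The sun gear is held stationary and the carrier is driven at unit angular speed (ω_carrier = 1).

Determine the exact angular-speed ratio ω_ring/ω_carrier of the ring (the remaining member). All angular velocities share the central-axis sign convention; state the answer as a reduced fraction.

17/12

N_ring = 20 + 2·14 = 48
20(ω_s−ω_c) = −48(ω_r−ω_c),  ω_s=0, ω_c=1
ω_r = 1 − (20/48)(0−1) = 17/12
ω_r/ω_c = 17/12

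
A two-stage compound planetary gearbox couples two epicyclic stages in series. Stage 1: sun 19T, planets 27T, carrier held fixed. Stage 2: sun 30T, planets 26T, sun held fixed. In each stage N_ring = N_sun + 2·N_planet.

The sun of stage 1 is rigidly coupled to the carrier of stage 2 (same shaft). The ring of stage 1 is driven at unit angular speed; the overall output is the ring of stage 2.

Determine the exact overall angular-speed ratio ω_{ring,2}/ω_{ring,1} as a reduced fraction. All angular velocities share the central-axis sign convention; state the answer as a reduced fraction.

-4088/779

Stage 1: N_ring = 19 + 2·27 = 73
Stage 1: 19(ω_s−ω_c) = −73(ω_r−ω_c),  ω_c=0, ω_r=1
Stage 1: ω_s = 0 − (73/19)(1−0) = -73/19
  ⇒ ω_s¹/ω_r¹ = -73/19
Stage 2: N_ring = 30 + 2·26 = 82
Stage 2: 30(ω_s−ω_c) = −82(ω_r−ω_c),  ω_s=0, ω_c=1
Stage 2: ω_r = 1 − (30/82)(0−1) = 56/41
  ⇒ ω_r²/ω_c² = 56/41
Coupling ω_c² = ω_s¹ ⇒ overall = -73/19 × 56/41 = -4088/779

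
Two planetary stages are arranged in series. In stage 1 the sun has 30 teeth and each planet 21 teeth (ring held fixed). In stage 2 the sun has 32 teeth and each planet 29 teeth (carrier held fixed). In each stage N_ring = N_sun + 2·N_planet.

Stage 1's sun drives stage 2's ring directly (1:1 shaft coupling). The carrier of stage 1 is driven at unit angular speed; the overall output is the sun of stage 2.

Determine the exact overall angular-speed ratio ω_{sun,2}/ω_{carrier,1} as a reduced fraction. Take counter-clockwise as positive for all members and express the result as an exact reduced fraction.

-153/16

Stage 1: N_ring = 30 + 2·21 = 72
Stage 1: 30(ω_s−ω_c) = −72(ω_r−ω_c),  ω_r=0, ω_c=1
Stage 1: ω_s = 1 − (72/30)(0−1) = 17/5
  ⇒ ω_s¹/ω_c¹ = 17/5
Stage 2: N_ring = 32 + 2·29 = 90
Stage 2: 32(ω_s−ω_c) = −90(ω_r−ω_c),  ω_c=0, ω_r=1
Stage 2: ω_s = 0 − (90/32)(1−0) = -45/16
  ⇒ ω_s²/ω_r² = -45/16
Coupling ω_r² = ω_s¹ ⇒ overall = 17/5 × -45/16 = -153/16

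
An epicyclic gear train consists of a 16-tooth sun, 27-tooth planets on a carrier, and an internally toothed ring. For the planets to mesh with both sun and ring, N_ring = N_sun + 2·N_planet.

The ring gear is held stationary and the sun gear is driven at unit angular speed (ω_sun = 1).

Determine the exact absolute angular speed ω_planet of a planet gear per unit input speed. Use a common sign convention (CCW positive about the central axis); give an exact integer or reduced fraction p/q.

-8/27

N_ring = 16 + 2·27 = 70
16(ω_s−ω_c) = −70(ω_r−ω_c),  ω_r=0, ω_s=1
16(1−ω_c) = −70(0−ω_c)  ⇒  86ω_c = 16  ⇒  ω_c = 8/43
sun–planet: 16·(1−8/43) = −27·(ω_p−ω_c)  ⇒  ω_p−ω_c = −(16/27)·(35/43) = -560/1161
ω_p = 8/43 − 560/1161 = -8/27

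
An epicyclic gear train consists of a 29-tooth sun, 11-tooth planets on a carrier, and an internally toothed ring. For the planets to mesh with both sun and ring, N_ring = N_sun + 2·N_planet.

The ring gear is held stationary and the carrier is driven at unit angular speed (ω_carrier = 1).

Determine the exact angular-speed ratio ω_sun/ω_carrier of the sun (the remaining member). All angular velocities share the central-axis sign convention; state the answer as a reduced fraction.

N_ring = 29 + 2·11 = 51
29(ω_s−ω_c) = −51(ω_r−ω_c),  ω_r=0, ω_c=1
ω_s = 1 − (51/29)(0−1) = 80/29
ω_s/ω_c = 80/29

80/29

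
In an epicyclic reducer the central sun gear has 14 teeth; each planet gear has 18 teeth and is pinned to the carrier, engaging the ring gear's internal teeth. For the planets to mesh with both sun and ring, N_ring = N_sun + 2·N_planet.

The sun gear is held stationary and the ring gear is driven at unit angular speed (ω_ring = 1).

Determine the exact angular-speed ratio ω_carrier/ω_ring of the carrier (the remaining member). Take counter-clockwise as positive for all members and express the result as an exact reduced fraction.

N_ring = 14 + 2·18 = 50
14(ω_s−ω_c) = −50(ω_r−ω_c),  ω_s=0, ω_r=1
14(0−ω_c) = −50(1−ω_c)  ⇒  64ω_c = 50  ⇒  ω_c = 25/32
ω_c/ω_r = 25/32

25/32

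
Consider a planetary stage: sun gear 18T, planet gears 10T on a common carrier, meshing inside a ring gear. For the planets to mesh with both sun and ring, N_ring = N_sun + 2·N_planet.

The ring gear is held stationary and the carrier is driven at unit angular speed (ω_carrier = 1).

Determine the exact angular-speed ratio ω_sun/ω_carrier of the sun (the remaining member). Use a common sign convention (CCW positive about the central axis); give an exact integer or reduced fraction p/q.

N_ring = 18 + 2·10 = 38
18(ω_s−ω_c) = −38(ω_r−ω_c),  ω_r=0, ω_c=1
ω_s = 1 − (38/18)(0−1) = 28/9
ω_s/ω_c = 28/9

28/9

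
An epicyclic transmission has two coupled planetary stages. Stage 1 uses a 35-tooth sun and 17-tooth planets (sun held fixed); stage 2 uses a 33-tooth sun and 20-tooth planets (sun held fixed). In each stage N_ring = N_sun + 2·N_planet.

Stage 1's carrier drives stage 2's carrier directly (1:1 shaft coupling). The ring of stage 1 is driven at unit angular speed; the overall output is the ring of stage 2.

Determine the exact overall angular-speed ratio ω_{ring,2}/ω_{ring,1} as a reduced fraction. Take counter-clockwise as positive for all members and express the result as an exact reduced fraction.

Stage 1: N_ring = 35 + 2·17 = 69
Stage 1: 35(ω_s−ω_c) = −69(ω_r−ω_c),  ω_s=0, ω_r=1
Stage 1: 35(0−ω_c) = −69(1−ω_c)  ⇒  104ω_c = 69  ⇒  ω_c = 69/104
  ⇒ ω_c¹/ω_r¹ = 69/104
Stage 2: N_ring = 33 + 2·20 = 73
Stage 2: 33(ω_s−ω_c) = −73(ω_r−ω_c),  ω_s=0, ω_c=1
Stage 2: ω_r = 1 − (33/73)(0−1) = 106/73
  ⇒ ω_r²/ω_c² = 106/73
Coupling ω_c² = ω_c¹ ⇒ overall = 69/104 × 106/73 = 3657/3796

3657/3796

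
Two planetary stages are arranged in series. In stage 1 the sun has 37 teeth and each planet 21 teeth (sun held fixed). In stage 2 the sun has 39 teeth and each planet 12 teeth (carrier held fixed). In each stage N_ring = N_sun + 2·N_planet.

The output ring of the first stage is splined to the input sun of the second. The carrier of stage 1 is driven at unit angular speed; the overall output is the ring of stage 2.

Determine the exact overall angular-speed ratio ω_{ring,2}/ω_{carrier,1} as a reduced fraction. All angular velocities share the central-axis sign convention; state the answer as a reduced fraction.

-1508/1659

Stage 1: N_ring = 37 + 2·21 = 79
Stage 1: 37(ω_s−ω_c) = −79(ω_r−ω_c),  ω_s=0, ω_c=1
Stage 1: ω_r = 1 − (37/79)(0−1) = 116/79
  ⇒ ω_r¹/ω_c¹ = 116/79
Stage 2: N_ring = 39 + 2·12 = 63
Stage 2: 39(ω_s−ω_c) = −63(ω_r−ω_c),  ω_c=0, ω_s=1
Stage 2: ω_r = 0 − (39/63)(1−0) = -13/21
  ⇒ ω_r²/ω_s² = -13/21
Coupling ω_s² = ω_r¹ ⇒ overall = 116/79 × -13/21 = -1508/1659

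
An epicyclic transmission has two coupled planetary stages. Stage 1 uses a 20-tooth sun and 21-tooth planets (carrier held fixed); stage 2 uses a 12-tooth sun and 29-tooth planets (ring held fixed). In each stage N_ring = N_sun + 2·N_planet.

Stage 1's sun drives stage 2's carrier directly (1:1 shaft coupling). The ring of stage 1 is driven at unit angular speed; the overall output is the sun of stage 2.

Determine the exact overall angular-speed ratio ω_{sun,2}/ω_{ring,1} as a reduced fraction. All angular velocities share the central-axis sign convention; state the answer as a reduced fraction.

-1271/60

Stage 1: N_ring = 20 + 2·21 = 62
Stage 1: 20(ω_s−ω_c) = −62(ω_r−ω_c),  ω_c=0, ω_r=1
Stage 1: ω_s = 0 − (62/20)(1−0) = -31/10
  ⇒ ω_s¹/ω_r¹ = -31/10
Stage 2: N_ring = 12 + 2·29 = 70
Stage 2: 12(ω_s−ω_c) = −70(ω_r−ω_c),  ω_r=0, ω_c=1
Stage 2: ω_s = 1 − (70/12)(0−1) = 41/6
  ⇒ ω_s²/ω_c² = 41/6
Coupling ω_c² = ω_s¹ ⇒ overall = -31/10 × 41/6 = -1271/60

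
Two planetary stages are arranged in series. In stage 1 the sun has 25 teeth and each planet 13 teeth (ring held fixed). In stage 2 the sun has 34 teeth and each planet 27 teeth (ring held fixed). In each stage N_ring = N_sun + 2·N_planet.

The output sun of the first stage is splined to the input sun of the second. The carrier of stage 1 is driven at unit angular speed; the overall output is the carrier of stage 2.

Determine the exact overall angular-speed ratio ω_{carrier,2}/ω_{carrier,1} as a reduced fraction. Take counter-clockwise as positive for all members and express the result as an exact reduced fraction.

Stage 1: N_ring = 25 + 2·13 = 51
Stage 1: 25(ω_s−ω_c) = −51(ω_r−ω_c),  ω_r=0, ω_c=1
Stage 1: ω_s = 1 − (51/25)(0−1) = 76/25
  ⇒ ω_s¹/ω_c¹ = 76/25
Stage 2: N_ring = 34 + 2·27 = 88
Stage 2: 34(ω_s−ω_c) = −88(ω_r−ω_c),  ω_r=0, ω_s=1
Stage 2: 34(1−ω_c) = −88(0−ω_c)  ⇒  122ω_c = 34  ⇒  ω_c = 17/61
  ⇒ ω_c²/ω_s² = 17/61
Coupling ω_s² = ω_s¹ ⇒ overall = 76/25 × 17/61 = 1292/1525

1292/1525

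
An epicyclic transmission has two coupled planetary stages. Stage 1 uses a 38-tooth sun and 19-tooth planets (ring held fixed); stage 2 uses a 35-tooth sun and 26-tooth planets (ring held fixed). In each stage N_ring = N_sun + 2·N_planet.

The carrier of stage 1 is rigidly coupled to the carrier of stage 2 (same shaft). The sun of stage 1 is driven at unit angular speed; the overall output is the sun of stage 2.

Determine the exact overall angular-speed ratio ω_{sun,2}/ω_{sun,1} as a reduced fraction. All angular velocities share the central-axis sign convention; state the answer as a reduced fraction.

122/105

Stage 1: N_ring = 38 + 2·19 = 76
Stage 1: 38(ω_s−ω_c) = −76(ω_r−ω_c),  ω_r=0, ω_s=1
Stage 1: 38(1−ω_c) = −76(0−ω_c)  ⇒  114ω_c = 38  ⇒  ω_c = 1/3
  ⇒ ω_c¹/ω_s¹ = 1/3
Stage 2: N_ring = 35 + 2·26 = 87
Stage 2: 35(ω_s−ω_c) = −87(ω_r−ω_c),  ω_r=0, ω_c=1
Stage 2: ω_s = 1 − (87/35)(0−1) = 122/35
  ⇒ ω_s²/ω_c² = 122/35
Coupling ω_c² = ω_c¹ ⇒ overall = 1/3 × 122/35 = 122/105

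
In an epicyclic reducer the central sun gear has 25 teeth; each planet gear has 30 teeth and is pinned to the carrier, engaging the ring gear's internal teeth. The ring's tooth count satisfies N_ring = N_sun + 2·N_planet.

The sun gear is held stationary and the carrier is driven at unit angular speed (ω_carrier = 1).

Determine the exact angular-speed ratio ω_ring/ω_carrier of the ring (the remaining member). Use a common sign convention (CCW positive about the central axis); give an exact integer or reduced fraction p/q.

N_ring = 25 + 2·30 = 85
25(ω_s−ω_c) = −85(ω_r−ω_c),  ω_s=0, ω_c=1
ω_r = 1 − (25/85)(0−1) = 22/17
ω_r/ω_c = 22/17

22/17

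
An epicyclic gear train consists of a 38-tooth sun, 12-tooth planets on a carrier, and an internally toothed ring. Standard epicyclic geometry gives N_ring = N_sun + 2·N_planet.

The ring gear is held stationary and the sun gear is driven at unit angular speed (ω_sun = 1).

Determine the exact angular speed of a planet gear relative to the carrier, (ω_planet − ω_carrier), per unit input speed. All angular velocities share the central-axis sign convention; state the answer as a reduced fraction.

N_ring = 38 + 2·12 = 62
38(ω_s−ω_c) = −62(ω_r−ω_c),  ω_r=0, ω_s=1
38(1−ω_c) = −62(0−ω_c)  ⇒  100ω_c = 38  ⇒  ω_c = 19/50
sun–planet: 38·(1−19/50) = −12·(ω_p−ω_c)  ⇒  ω_p−ω_c = −(38/12)·(31/50) = -589/300

-589/300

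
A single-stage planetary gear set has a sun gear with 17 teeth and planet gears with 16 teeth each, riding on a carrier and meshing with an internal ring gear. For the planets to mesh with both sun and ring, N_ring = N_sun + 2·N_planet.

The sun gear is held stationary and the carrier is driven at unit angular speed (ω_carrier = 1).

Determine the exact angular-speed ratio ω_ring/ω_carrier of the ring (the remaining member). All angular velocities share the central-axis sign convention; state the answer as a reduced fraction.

N_ring = 17 + 2·16 = 49
17(ω_s−ω_c) = −49(ω_r−ω_c),  ω_s=0, ω_c=1
ω_r = 1 − (17/49)(0−1) = 66/49
ω_r/ω_c = 66/49

66/49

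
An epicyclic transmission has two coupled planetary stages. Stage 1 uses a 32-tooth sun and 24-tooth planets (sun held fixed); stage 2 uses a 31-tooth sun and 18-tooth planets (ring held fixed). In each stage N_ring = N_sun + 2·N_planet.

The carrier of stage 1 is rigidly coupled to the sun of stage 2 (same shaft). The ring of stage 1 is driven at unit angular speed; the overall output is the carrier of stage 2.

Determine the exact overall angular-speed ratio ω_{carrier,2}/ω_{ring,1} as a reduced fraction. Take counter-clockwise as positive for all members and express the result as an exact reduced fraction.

Stage 1: N_ring = 32 + 2·24 = 80
Stage 1: 32(ω_s−ω_c) = −80(ω_r−ω_c),  ω_s=0, ω_r=1
Stage 1: 32(0−ω_c) = −80(1−ω_c)  ⇒  112ω_c = 80  ⇒  ω_c = 5/7
  ⇒ ω_c¹/ω_r¹ = 5/7
Stage 2: N_ring = 31 + 2·18 = 67
Stage 2: 31(ω_s−ω_c) = −67(ω_r−ω_c),  ω_r=0, ω_s=1
Stage 2: 31(1−ω_c) = −67(0−ω_c)  ⇒  98ω_c = 31  ⇒  ω_c = 31/98
  ⇒ ω_c²/ω_s² = 31/98
Coupling ω_s² = ω_c¹ ⇒ overall = 5/7 × 31/98 = 155/686

155/686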